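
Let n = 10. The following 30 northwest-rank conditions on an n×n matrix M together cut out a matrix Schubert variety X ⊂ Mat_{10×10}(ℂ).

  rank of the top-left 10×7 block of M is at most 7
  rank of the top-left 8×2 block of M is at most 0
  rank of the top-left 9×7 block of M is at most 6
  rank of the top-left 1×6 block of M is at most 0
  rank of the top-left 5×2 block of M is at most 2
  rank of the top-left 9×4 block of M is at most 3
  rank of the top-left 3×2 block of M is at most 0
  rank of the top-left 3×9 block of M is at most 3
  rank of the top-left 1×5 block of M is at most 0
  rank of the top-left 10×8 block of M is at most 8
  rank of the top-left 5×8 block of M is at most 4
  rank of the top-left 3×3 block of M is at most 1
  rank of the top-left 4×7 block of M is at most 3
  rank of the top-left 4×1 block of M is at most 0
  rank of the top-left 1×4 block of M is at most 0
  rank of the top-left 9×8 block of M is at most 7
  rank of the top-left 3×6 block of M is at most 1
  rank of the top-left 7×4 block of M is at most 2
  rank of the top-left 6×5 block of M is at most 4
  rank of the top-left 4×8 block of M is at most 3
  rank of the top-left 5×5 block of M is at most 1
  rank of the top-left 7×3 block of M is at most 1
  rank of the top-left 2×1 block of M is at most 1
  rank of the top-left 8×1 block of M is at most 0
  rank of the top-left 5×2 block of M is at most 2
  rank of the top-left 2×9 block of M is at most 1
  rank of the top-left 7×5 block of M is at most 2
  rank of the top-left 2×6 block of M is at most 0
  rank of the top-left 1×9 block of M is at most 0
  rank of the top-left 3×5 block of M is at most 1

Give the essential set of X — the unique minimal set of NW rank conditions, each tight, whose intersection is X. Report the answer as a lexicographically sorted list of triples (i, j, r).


Computing R[i][j] = min implied NW-rank bound (n=10, 30 conditions):

  0  0  0  0  0  0  0  0  0  1
  0  0  0  0  0  0  1  1  1  2
  0  0  1  1  1  1  2  2  2  3
  0  0  1  1  1  2  3  3  3  4
  0  0  1  1  1  2  3  4  4  5
  0  0  1  2  2  3  4  5  5  6
  0  0  1  2  2  3  4  5  6  7
  0  0  1  2  3  4  5  6  7  8
  1  1  2  3  4  5  6  7  8  9
  1  2  3  4  5  6  7  8  9  10

the unique w with this rank table is (10, 7, 3, 6, 8, 4, 9, 5, 1, 2).

Rothe diagram D(w) (32 cells), 5 SE-corners (essential conditions):

[(1, 9, 0), (2, 6, 0), (5, 5, 1), (7, 5, 2), (8, 2, 0)]


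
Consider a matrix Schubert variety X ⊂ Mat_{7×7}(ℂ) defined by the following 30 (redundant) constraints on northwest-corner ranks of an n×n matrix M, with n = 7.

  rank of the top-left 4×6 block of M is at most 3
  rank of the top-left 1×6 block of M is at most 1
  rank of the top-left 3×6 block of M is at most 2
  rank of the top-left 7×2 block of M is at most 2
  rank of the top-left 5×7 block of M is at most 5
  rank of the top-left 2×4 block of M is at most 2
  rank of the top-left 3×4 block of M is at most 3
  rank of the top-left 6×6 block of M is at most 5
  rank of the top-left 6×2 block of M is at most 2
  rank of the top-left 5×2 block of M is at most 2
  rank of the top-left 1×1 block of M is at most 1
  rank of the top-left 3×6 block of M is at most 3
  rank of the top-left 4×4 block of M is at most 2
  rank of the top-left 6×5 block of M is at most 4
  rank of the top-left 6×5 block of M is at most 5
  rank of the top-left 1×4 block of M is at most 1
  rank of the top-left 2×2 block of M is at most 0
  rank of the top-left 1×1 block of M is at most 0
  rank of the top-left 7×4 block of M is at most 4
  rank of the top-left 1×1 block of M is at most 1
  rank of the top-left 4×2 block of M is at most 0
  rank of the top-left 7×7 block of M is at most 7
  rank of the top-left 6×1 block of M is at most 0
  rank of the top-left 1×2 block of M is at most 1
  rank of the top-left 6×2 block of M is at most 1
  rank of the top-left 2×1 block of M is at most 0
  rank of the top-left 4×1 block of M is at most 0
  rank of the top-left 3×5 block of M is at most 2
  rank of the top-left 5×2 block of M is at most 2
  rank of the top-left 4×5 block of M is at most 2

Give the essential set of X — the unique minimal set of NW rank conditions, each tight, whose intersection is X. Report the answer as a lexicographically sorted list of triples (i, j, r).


Reconstructing r_w from the 30 given conditions:

  R[1]: 0  0  1  1  1  1  1
  R[2]: 0  0  1  2  2  2  2
  R[3]: 0  0  1  2  2  2  3
  R[4]: 0  0  1  2  2  3  4
  R[5]: 0  1  2  3  3  4  5
  R[6]: 0  1  2  3  4  5  6
  R[7]: 1  2  3  4  5  6  7

so w = (3, 4, 7, 6, 2, 5, 1).

D(w) has 13 cells with 4 SE-corners; essential set:

[(3, 6, 2), (4, 2, 0), (4, 5, 2), (6, 1, 0)]


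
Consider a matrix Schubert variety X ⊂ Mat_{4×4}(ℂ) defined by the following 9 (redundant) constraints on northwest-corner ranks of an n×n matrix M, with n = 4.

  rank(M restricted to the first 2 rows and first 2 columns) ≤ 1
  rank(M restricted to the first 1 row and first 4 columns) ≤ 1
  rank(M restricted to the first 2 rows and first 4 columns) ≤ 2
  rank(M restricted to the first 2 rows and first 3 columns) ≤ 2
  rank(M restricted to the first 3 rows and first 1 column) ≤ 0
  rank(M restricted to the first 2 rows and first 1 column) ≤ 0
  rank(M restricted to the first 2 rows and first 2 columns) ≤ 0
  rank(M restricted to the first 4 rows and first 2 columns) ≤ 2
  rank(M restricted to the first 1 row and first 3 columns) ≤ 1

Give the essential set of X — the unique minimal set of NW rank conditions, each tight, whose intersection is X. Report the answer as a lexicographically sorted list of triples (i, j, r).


Reconstructing r_w from the 9 given conditions:

  i=1: 0  0  1  1
  i=2: 0  0  1  2
  i=3: 0  1  2  3
  i=4: 1  2  3  4

second differences of R give the permutation w = (3, 4, 2, 1).

Rothe diagram D(w) (5 cells), 2 SE-corners (essential conditions):

[(2, 2, 0), (3, 1, 0)]


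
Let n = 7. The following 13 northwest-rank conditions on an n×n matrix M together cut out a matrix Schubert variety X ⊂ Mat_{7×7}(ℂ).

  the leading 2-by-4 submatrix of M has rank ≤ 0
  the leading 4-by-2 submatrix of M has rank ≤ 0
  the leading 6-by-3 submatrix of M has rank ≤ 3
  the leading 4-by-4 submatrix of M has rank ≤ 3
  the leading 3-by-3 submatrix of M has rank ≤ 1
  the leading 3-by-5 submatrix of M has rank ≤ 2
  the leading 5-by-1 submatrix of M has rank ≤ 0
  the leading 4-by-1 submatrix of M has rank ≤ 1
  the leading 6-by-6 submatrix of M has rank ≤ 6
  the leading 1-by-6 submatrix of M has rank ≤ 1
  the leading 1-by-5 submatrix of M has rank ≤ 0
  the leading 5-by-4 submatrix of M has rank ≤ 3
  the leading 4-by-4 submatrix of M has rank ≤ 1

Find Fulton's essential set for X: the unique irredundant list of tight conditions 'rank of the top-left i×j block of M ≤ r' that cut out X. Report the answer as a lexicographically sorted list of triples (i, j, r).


The tightest implied rank at each (i,j), from the 13 conditions:

  R[1]: 0  0  0  0  0  1  1
  R[2]: 0  0  0  0  1  2  2
  R[3]: 0  0  1  1  2  3  3
  R[4]: 0  0  1  1  2  3  4
  R[5]: 0  1  2  2  3  4  5
  R[6]: 1  2  3  3  4  5  6
  R[7]: 1  2  3  4  5  6  7

hence w(1..7) = (6, 5, 3, 7, 2, 1, 4).

ℓ(w)=15; the 5 essential cells (i,j,r):

[(1, 5, 0), (2, 4, 0), (4, 2, 0), (4, 4, 1), (5, 1, 0)]


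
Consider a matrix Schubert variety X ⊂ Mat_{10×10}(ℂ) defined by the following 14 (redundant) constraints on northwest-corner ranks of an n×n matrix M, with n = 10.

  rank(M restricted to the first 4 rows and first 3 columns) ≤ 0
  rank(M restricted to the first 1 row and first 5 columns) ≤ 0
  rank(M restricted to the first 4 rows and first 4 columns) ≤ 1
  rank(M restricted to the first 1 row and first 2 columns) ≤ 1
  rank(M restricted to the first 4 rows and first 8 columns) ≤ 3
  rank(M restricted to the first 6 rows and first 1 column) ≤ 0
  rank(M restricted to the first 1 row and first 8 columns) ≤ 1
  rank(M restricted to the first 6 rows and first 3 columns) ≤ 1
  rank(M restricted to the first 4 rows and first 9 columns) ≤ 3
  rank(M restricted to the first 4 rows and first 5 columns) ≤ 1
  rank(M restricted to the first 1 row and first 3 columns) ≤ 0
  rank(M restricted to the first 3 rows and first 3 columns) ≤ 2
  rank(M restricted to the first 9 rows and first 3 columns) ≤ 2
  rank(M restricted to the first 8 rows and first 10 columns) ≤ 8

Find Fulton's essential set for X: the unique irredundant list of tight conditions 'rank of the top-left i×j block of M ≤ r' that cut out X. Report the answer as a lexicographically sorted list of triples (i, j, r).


Computing R[i][j] = min implied NW-rank bound (n=10, 14 conditions):

  row 1: 0, 0, 0, 0, 0, 1, 1, 1, 1, 1
  row 2: 0, 0, 0, 1, 1, 2, 2, 2, 2, 2
  row 3: 0, 0, 0, 1, 1, 2, 3, 3, 3, 3
  row 4: 0, 0, 0, 1, 1, 2, 3, 3, 3, 4
  row 5: 0, 1, 1, 2, 2, 3, 4, 4, 4, 5
  row 6: 0, 1, 1, 2, 3, 4, 5, 5, 5, 6
  row 7: 1, 2, 2, 3, 4, 5, 6, 6, 6, 7
  row 8: 1, 2, 2, 3, 4, 5, 6, 7, 7, 8
  row 9: 1, 2, 2, 3, 4, 5, 6, 7, 8, 9
  row 10: 1, 2, 3, 4, 5, 6, 7, 8, 9, 10

hence w(1..10) = (6, 4, 7, 10, 2, 5, 1, 8, 9, 3).

D(w) has 23 cells with 7 SE-corners; essential set:

[(1, 5, 0), (4, 3, 0), (4, 5, 1), (4, 9, 3), (6, 1, 0), (6, 3, 1), (9, 3, 2)]


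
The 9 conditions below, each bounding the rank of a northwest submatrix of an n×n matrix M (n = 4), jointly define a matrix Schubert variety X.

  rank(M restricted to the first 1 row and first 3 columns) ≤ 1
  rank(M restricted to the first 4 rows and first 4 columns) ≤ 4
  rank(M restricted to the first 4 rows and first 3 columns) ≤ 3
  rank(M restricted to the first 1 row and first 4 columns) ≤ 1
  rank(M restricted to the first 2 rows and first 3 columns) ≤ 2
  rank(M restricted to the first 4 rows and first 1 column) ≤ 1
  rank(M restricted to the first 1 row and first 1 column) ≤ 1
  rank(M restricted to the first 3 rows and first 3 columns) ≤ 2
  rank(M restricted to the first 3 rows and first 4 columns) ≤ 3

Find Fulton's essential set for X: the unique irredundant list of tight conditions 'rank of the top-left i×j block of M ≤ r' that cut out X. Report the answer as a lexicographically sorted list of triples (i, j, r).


Reconstructing r_w from the 9 given conditions:

  row 1: 1, 1, 1, 1
  row 2: 1, 2, 2, 2
  row 3: 1, 2, 2, 3
  row 4: 1, 2, 3, 4

giving w = (1, 2, 4, 3) via Δ²R.

ℓ(w)=1; the 1 essential cell (i,j,r):

[(3, 3, 2)]


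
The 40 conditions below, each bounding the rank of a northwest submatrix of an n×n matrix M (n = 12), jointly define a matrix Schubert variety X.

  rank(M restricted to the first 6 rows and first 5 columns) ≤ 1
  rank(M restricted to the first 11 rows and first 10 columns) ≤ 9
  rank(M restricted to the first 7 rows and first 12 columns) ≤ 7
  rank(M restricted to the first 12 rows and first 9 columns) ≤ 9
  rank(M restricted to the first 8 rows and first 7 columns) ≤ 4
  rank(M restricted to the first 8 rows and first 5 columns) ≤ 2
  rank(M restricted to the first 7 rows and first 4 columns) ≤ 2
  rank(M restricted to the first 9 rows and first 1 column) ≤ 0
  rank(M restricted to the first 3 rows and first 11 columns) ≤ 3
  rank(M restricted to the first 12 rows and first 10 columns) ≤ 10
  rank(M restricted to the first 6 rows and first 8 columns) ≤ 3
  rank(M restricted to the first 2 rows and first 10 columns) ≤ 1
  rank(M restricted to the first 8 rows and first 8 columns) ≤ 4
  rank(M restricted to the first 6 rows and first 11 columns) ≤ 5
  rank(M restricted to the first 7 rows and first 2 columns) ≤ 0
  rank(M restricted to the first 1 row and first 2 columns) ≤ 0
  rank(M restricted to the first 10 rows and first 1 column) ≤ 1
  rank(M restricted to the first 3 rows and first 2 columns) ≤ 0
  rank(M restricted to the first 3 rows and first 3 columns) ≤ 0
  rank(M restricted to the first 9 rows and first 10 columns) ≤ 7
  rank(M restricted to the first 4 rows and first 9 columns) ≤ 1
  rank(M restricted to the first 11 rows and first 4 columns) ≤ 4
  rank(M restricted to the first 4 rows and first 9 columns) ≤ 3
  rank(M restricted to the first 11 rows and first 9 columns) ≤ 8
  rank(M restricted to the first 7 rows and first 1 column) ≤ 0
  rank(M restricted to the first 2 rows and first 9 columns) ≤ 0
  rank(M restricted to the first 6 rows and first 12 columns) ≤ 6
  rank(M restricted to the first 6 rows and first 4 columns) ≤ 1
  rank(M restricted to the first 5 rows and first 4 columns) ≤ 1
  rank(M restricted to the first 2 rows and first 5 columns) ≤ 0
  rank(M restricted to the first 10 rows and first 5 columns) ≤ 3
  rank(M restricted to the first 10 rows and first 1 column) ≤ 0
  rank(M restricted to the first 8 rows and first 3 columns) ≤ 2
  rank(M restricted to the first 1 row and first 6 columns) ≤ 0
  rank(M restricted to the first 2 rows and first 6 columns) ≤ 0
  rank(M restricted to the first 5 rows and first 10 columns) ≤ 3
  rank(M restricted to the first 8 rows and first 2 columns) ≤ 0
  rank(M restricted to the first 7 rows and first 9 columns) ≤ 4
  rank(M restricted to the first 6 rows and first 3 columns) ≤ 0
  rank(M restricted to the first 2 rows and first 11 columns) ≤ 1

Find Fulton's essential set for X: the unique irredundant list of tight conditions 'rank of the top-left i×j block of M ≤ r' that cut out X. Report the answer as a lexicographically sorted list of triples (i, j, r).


The tightest implied rank at each (i,j), from the 40 conditions:

  R[1]: 0 | 0 | 0 | 0 | 0 | 0 | 0 | 0 | 0 | 1 | 1 | 1
  R[2]: 0 | 0 | 0 | 0 | 0 | 0 | 0 | 0 | 0 | 1 | 1 | 2
  R[3]: 0 | 0 | 0 | 1 | 1 | 1 | 1 | 1 | 1 | 2 | 2 | 3
  R[4]: 0 | 0 | 0 | 1 | 1 | 1 | 1 | 1 | 1 | 2 | 3 | 4
  R[5]: 0 | 0 | 0 | 1 | 1 | 2 | 2 | 2 | 2 | 3 | 4 | 5
  R[6]: 0 | 0 | 0 | 1 | 1 | 2 | 3 | 3 | 3 | 4 | 5 | 6
  R[7]: 0 | 0 | 1 | 2 | 2 | 3 | 4 | 4 | 4 | 5 | 6 | 7
  R[8]: 0 | 0 | 1 | 2 | 2 | 3 | 4 | 4 | 5 | 6 | 7 | 8
  R[9]: 0 | 1 | 2 | 3 | 3 | 4 | 5 | 5 | 6 | 7 | 8 | 9
  R[10]: 0 | 1 | 2 | 3 | 3 | 4 | 5 | 6 | 7 | 8 | 9 | 10
  R[11]: 1 | 2 | 3 | 4 | 4 | 5 | 6 | 7 | 8 | 9 | 10 | 11
  R[12]: 1 | 2 | 3 | 4 | 5 | 6 | 7 | 8 | 9 | 10 | 11 | 12

so w = (10, 12, 4, 11, 6, 7, 3, 9, 2, 8, 1, 5).

Rothe diagram D(w) (47 cells), 10 SE-corners (essential conditions):

[(2, 9, 0), (2, 11, 1), (4, 9, 1), (6, 3, 0), (6, 5, 1), (8, 2, 0), (8, 5, 2), (8, 8, 4), (10, 1, 0), (10, 5, 3)]


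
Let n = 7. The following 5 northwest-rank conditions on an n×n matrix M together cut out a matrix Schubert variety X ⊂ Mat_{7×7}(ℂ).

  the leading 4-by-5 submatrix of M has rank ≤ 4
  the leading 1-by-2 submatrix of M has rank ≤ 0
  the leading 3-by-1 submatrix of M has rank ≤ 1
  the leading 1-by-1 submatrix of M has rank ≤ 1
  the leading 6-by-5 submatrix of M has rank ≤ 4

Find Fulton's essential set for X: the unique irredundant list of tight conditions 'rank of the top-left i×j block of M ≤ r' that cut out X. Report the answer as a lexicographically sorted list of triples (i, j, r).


Computing R[i][j] = min implied NW-rank bound (n=7, 5 conditions):

  row 1: 0, 0, 1, 1, 1, 1, 1
  row 2: 1, 1, 2, 2, 2, 2, 2
  row 3: 1, 2, 3, 3, 3, 3, 3
  row 4: 1, 2, 3, 4, 4, 4, 4
  row 5: 1, 2, 3, 4, 4, 5, 5
  row 6: 1, 2, 3, 4, 4, 5, 6
  row 7: 1, 2, 3, 4, 5, 6, 7

giving w = (3, 1, 2, 4, 6, 7, 5) via Δ²R.

D(w) has 4 cells with 2 SE-corners; essential set:

[(1, 2, 0), (6, 5, 4)]


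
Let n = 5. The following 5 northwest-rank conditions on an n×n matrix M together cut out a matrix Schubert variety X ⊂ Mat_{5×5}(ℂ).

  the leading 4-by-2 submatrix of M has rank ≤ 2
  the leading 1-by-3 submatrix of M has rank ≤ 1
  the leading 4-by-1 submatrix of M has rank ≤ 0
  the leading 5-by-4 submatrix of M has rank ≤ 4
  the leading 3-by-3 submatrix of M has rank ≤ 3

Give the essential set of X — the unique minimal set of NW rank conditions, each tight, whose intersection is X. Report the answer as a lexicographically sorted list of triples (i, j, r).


Computing R[i][j] = min implied NW-rank bound (n=5, 5 conditions):

  row 1: 0 1 1 1 1
  row 2: 0 1 2 2 2
  row 3: 0 1 2 3 3
  row 4: 0 1 2 3 4
  row 5: 1 2 3 4 5

the unique w with this rank table is (2, 3, 4, 5, 1).

ℓ(w)=4; the 1 essential cell (i,j,r):

[(4, 1, 0)]


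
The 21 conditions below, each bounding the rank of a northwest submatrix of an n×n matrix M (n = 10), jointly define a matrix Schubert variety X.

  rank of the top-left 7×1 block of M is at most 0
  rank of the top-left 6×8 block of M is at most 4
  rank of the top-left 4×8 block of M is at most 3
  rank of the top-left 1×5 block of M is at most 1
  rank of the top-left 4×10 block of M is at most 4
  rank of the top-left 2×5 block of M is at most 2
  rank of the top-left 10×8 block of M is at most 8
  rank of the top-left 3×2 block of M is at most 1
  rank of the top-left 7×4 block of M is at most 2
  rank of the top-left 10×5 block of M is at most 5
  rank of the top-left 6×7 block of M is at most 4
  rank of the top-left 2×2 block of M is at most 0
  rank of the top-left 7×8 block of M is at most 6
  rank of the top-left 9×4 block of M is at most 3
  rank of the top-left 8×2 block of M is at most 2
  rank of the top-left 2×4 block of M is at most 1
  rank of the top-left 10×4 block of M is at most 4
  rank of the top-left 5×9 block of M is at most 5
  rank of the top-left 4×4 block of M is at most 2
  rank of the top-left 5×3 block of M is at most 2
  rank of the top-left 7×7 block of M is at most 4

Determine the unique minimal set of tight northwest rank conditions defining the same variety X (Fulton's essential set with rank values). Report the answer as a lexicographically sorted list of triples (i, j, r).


Computing R[i][j] = min implied NW-rank bound (n=10, 21 conditions):

  R[1]: 0 0 1 1 1 1 1 1 1 1
  R[2]: 0 0 1 1 2 2 2 2 2 2
  R[3]: 0 1 2 2 3 3 3 3 3 3
  R[4]: 0 1 2 2 3 3 3 3 4 4
  R[5]: 0 1 2 2 3 4 4 4 5 5
  R[6]: 0 1 2 2 3 4 4 4 5 6
  R[7]: 0 1 2 2 3 4 4 5 6 7
  R[8]: 1 2 3 3 4 5 5 6 7 8
  R[9]: 1 2 3 3 4 5 6 7 8 9
  R[10]: 1 2 3 4 5 6 7 8 9 10

the unique w with this rank table is (3, 5, 2, 9, 6, 10, 8, 1, 7, 4).

Rothe diagram D(w) (21 cells), 8 SE-corners (essential conditions):

[(2, 2, 0), (2, 4, 1), (4, 8, 3), (6, 8, 4), (7, 1, 0), (7, 4, 2), (7, 7, 4), (9, 4, 3)]


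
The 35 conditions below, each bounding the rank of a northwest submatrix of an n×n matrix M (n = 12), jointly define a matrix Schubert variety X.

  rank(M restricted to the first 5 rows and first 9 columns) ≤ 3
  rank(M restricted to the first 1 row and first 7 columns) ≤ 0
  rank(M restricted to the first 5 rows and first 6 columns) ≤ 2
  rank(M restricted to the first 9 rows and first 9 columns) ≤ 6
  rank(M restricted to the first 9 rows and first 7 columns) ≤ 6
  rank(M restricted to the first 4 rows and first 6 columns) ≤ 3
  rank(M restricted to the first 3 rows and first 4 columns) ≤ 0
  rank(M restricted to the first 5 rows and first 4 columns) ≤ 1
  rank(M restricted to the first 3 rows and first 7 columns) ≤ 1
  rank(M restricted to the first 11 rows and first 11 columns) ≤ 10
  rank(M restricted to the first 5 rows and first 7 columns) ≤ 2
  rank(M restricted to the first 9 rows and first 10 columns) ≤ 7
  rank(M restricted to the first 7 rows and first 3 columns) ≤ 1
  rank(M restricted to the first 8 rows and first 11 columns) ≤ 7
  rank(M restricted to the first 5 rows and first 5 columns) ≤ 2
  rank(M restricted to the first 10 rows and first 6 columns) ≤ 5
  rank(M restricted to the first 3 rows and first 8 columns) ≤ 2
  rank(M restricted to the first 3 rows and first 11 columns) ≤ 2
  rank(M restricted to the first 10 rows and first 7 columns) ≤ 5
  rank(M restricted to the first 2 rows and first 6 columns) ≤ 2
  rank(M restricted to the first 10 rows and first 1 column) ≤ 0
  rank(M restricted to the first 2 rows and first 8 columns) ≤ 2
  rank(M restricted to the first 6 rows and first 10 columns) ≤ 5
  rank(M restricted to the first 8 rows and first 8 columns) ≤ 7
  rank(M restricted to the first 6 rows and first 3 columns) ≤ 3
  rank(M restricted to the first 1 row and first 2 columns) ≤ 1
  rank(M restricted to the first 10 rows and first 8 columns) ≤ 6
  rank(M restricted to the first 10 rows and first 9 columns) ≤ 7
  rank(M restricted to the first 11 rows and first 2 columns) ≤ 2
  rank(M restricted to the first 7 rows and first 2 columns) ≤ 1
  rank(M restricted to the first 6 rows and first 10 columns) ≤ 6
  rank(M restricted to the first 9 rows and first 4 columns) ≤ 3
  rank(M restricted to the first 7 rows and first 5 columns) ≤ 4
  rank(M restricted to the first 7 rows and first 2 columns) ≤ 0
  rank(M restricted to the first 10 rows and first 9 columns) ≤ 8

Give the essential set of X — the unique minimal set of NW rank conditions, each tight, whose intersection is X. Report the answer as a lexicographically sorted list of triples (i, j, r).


Reconstructing r_w from the 35 given conditions:

  i=1: 0, 0, 0, 0, 0, 0, 0, 1, 1, 1, 1, 1
  i=2: 0, 0, 0, 0, 1, 1, 1, 2, 2, 2, 2, 2
  i=3: 0, 0, 0, 0, 1, 1, 1, 2, 2, 2, 2, 3
  i=4: 0, 0, 1, 1, 2, 2, 2, 3, 3, 3, 3, 4
  i=5: 0, 0, 1, 1, 2, 2, 2, 3, 3, 4, 4, 5
  i=6: 0, 0, 1, 2, 3, 3, 3, 4, 4, 5, 5, 6
  i=7: 0, 0, 1, 2, 3, 4, 4, 5, 5, 6, 6, 7
  i=8: 0, 1, 2, 3, 4, 5, 5, 6, 6, 7, 7, 8
  i=9: 0, 1, 2, 3, 4, 5, 5, 6, 6, 7, 8, 9
  i=10: 0, 1, 2, 3, 4, 5, 5, 6, 7, 8, 9, 10
  i=11: 1, 2, 3, 4, 5, 6, 6, 7, 8, 9, 10, 11
  i=12: 1, 2, 3, 4, 5, 6, 7, 8, 9, 10, 11, 12

giving w = (8, 5, 12, 3, 10, 4, 6, 2, 11, 9, 1, 7) via Δ²R.

11 SE-corners of the 38-cell Rothe diagram give Ess(w):

[(1, 7, 0), (3, 4, 0), (3, 7, 1), (3, 11, 2), (5, 4, 1), (5, 7, 2), (5, 9, 3), (7, 2, 0), (9, 9, 6), (10, 1, 0), (10, 7, 5)]


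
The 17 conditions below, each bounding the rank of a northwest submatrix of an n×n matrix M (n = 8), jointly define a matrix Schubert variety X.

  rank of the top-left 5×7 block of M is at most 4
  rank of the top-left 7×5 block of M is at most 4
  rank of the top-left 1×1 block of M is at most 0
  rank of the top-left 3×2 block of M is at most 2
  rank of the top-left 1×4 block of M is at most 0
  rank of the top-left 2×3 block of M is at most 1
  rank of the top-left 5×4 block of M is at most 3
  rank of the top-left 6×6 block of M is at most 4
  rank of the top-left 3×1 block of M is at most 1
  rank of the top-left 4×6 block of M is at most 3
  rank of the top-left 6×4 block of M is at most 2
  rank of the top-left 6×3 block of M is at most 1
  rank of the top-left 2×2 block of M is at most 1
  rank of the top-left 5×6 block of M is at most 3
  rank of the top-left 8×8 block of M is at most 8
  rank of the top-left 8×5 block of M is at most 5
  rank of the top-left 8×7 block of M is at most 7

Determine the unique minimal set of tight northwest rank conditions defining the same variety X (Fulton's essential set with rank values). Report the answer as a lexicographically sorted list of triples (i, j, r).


Rank table r_w(8×8) implied by the 17 constraints:

  R[1]: 0, 0, 0, 0, 1, 1, 1, 1
  R[2]: 1, 1, 1, 1, 2, 2, 2, 2
  R[3]: 1, 1, 1, 2, 3, 3, 3, 3
  R[4]: 1, 1, 1, 2, 3, 3, 4, 4
  R[5]: 1, 1, 1, 2, 3, 3, 4, 5
  R[6]: 1, 1, 1, 2, 3, 4, 5, 6
  R[7]: 1, 2, 2, 3, 4, 5, 6, 7
  R[8]: 1, 2, 3, 4, 5, 6, 7, 8

hence w(1..8) = (5, 1, 4, 7, 8, 6, 2, 3).

Fulton essential set (3 of the 14 Rothe cells):

[(1, 4, 0), (5, 6, 3), (6, 3, 1)]


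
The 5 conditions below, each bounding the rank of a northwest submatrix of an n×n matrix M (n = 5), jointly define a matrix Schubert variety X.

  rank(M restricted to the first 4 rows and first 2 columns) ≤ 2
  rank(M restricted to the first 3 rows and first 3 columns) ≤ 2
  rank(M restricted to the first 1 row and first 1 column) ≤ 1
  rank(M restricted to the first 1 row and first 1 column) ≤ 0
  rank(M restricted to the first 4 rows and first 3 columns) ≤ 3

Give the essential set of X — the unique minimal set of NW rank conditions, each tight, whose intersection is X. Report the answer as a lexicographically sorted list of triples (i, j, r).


Propagating the 5 rank bounds to every northwest block:

  row 1: 0  1  1  1  1
  row 2: 1  2  2  2  2
  row 3: 1  2  2  3  3
  row 4: 1  2  3  4  4
  row 5: 1  2  3  4  5

the unique w with this rank table is (2, 1, 4, 3, 5).

Fulton essential set (2 of the 2 Rothe cells):

[(1, 1, 0), (3, 3, 2)]


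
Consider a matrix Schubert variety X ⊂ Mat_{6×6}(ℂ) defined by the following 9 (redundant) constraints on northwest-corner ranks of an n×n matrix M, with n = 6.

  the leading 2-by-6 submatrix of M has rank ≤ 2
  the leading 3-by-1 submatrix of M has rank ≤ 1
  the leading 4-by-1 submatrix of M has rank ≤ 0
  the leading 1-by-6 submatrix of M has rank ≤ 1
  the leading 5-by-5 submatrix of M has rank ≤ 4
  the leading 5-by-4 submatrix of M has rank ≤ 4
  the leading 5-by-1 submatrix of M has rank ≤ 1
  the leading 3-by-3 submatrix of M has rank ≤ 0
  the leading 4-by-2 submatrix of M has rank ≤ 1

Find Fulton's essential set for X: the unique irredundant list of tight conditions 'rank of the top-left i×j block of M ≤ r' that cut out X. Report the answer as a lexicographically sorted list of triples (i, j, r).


Rank table r_w(6×6) implied by the 9 constraints:

  i=1: 0 0 0 1 1 1
  i=2: 0 0 0 1 2 2
  i=3: 0 0 0 1 2 3
  i=4: 0 1 1 2 3 4
  i=5: 1 2 2 3 4 5
  i=6: 1 2 3 4 5 6

second differences of R give the permutation w = (4, 5, 6, 2, 1, 3).

D(w) has 10 cells with 2 SE-corners; essential set:

[(3, 3, 0), (4, 1, 0)]


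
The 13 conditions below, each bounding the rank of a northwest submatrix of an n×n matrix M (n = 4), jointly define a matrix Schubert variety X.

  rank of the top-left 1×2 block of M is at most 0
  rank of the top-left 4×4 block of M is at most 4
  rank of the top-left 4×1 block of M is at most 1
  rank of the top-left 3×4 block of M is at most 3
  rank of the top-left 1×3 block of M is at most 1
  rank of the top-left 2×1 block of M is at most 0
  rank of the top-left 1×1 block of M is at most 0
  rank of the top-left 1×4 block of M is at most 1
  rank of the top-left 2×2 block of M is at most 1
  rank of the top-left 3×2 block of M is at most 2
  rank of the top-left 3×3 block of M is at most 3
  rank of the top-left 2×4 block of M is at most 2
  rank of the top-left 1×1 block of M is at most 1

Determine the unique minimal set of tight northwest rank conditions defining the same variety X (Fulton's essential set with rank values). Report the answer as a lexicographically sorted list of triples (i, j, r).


Reconstructing r_w from the 13 given conditions:

  row 1: 0 | 0 | 1 | 1
  row 2: 0 | 1 | 2 | 2
  row 3: 1 | 2 | 3 | 3
  row 4: 1 | 2 | 3 | 4

hence w(1..4) = (3, 2, 1, 4).

D(w) has 3 cells with 2 SE-corners; essential set:

[(1, 2, 0), (2, 1, 0)]


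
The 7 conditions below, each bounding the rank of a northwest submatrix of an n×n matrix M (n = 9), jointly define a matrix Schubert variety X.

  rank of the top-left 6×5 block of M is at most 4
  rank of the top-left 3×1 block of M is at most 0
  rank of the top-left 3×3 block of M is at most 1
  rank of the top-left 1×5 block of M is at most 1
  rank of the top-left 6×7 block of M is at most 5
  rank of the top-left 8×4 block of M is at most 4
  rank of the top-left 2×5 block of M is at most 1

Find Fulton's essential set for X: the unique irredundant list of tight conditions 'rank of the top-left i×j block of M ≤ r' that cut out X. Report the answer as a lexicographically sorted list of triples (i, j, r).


Reconstructing r_w from the 7 given conditions:

  R[1]: 0 1 1 1 1 1 1 1 1
  R[2]: 0 1 1 1 1 2 2 2 2
  R[3]: 0 1 1 2 2 3 3 3 3
  R[4]: 1 2 2 3 3 4 4 4 4
  R[5]: 1 2 3 4 4 5 5 5 5
  R[6]: 1 2 3 4 4 5 5 6 6
  R[7]: 1 2 3 4 5 6 6 7 7
  R[8]: 1 2 3 4 5 6 7 8 8
  R[9]: 1 2 3 4 5 6 7 8 9

the unique w with this rank table is (2, 6, 4, 1, 3, 8, 5, 7, 9).

Rothe diagram D(w) (9 cells), 5 SE-corners (essential conditions):

[(2, 5, 1), (3, 1, 0), (3, 3, 1), (6, 5, 4), (6, 7, 5)]


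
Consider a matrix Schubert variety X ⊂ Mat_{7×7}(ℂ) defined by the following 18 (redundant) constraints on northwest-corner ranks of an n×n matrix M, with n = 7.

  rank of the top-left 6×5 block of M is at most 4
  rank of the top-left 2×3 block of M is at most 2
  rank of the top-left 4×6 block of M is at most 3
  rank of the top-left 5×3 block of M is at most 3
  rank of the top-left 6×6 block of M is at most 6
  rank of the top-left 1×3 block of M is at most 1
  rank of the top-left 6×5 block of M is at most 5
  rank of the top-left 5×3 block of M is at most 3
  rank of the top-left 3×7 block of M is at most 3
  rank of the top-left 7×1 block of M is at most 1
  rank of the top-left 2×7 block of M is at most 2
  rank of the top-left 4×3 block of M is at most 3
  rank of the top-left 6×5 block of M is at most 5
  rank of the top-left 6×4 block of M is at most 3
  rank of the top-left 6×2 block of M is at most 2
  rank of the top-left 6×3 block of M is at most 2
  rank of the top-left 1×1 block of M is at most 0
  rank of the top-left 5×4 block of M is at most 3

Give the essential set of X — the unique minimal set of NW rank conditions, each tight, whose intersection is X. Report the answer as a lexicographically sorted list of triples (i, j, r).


Reconstructing r_w from the 18 given conditions:

  i=1: 0 1 1 1 1 1 1
  i=2: 1 2 2 2 2 2 2
  i=3: 1 2 2 3 3 3 3
  i=4: 1 2 2 3 3 3 4
  i=5: 1 2 2 3 4 4 5
  i=6: 1 2 2 3 4 5 6
  i=7: 1 2 3 4 5 6 7

the unique w with this rank table is (2, 1, 4, 7, 5, 6, 3).

Rothe diagram D(w) (7 cells), 3 SE-corners (essential conditions):

[(1, 1, 0), (4, 6, 3), (6, 3, 2)]


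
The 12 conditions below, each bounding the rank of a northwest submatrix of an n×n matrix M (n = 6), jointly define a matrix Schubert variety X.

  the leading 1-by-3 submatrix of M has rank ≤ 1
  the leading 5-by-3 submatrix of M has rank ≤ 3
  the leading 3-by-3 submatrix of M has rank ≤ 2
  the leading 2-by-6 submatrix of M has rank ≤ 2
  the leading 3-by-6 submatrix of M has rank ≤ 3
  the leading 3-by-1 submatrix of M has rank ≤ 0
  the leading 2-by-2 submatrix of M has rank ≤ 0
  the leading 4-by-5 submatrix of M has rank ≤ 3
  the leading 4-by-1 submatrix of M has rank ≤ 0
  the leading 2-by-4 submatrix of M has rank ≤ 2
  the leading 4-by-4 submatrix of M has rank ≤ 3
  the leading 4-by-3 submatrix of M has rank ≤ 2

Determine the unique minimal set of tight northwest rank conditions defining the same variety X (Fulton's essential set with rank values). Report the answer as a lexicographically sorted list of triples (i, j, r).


Propagating the 12 rank bounds to every northwest block:

  0, 0, 1, 1, 1, 1
  0, 0, 1, 2, 2, 2
  0, 1, 2, 3, 3, 3
  0, 1, 2, 3, 3, 4
  1, 2, 3, 4, 4, 5
  1, 2, 3, 4, 5, 6

giving w = (3, 4, 2, 6, 1, 5) via Δ²R.

D(w) has 7 cells with 3 SE-corners; essential set:

[(2, 2, 0), (4, 1, 0), (4, 5, 3)]


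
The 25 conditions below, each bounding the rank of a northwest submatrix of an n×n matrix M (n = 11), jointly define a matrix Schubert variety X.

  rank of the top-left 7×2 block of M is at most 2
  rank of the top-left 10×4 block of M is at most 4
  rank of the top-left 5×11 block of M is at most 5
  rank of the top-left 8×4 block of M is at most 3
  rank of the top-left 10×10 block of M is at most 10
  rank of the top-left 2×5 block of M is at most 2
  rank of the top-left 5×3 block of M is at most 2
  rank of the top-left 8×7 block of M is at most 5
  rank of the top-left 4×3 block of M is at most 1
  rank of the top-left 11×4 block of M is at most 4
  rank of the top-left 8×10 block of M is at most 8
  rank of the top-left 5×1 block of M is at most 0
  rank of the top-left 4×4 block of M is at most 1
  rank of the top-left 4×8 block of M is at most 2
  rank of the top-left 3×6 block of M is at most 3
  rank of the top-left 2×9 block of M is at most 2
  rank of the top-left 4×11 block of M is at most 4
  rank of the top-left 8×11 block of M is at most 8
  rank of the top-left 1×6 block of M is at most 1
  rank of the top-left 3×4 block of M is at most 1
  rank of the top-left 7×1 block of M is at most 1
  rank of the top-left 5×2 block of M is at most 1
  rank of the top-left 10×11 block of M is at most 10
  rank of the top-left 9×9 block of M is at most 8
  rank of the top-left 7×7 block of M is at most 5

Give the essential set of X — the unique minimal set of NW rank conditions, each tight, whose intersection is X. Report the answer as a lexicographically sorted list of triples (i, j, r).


Rank table r_w(11×11) implied by the 25 constraints:

  row 1: 0  1  1  1  1  1  1  1  1  1  1
  row 2: 0  1  1  1  2  2  2  2  2  2  2
  row 3: 0  1  1  1  2  2  2  2  3  3  3
  row 4: 0  1  1  1  2  2  2  2  3  4  4
  row 5: 0  1  2  2  3  3  3  3  4  5  5
  row 6: 1  2  3  3  4  4  4  4  5  6  6
  row 7: 1  2  3  3  4  5  5  5  6  7  7
  row 8: 1  2  3  3  4  5  5  6  7  8  8
  row 9: 1  2  3  4  5  6  6  7  8  9  9
  row 10: 1  2  3  4  5  6  7  8  9  10  10
  row 11: 1  2  3  4  5  6  7  8  9  10  11

hence w(1..11) = (2, 5, 9, 10, 3, 1, 6, 8, 4, 7, 11).

|D(w)|=20, |Ess(w)|=5:

[(4, 4, 1), (4, 8, 2), (5, 1, 0), (8, 4, 3), (8, 7, 5)]


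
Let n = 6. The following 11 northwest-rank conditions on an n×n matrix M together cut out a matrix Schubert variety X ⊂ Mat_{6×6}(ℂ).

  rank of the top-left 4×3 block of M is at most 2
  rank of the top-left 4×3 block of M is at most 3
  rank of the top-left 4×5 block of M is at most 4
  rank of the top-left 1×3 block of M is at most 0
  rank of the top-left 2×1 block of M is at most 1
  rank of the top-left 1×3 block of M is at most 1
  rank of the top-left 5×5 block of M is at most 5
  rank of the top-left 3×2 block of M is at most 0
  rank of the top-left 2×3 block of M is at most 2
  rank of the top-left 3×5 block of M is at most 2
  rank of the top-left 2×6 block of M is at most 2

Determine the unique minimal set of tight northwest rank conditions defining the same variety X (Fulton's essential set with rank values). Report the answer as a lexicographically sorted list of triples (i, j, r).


The tightest implied rank at each (i,j), from the 11 conditions:

  R[1]: 0 0 0 1 1 1
  R[2]: 0 0 1 2 2 2
  R[3]: 0 0 1 2 2 3
  R[4]: 1 1 2 3 3 4
  R[5]: 1 2 3 4 4 5
  R[6]: 1 2 3 4 5 6

hence w(1..6) = (4, 3, 6, 1, 2, 5).

|D(w)|=8, |Ess(w)|=3:

[(1, 3, 0), (3, 2, 0), (3, 5, 2)]


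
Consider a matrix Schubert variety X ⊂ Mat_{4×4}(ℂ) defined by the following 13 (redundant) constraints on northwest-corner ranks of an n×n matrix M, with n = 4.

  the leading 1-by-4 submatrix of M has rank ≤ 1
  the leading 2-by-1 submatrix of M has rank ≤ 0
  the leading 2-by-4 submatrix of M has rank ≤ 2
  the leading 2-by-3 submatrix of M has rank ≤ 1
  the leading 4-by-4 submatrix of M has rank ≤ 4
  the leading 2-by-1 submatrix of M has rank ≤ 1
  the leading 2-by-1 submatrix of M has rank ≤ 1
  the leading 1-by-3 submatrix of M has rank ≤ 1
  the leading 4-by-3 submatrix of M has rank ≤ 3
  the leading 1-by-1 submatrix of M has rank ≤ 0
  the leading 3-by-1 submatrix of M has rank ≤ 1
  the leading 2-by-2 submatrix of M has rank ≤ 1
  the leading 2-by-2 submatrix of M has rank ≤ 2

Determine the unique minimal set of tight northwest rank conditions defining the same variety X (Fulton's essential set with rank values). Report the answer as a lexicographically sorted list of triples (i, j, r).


Propagating the 13 rank bounds to every northwest block:

  row 1: 0 1 1 1
  row 2: 0 1 1 2
  row 3: 1 2 2 3
  row 4: 1 2 3 4

the unique w with this rank table is (2, 4, 1, 3).

D(w) has 3 cells with 2 SE-corners; essential set:

[(2, 1, 0), (2, 3, 1)]


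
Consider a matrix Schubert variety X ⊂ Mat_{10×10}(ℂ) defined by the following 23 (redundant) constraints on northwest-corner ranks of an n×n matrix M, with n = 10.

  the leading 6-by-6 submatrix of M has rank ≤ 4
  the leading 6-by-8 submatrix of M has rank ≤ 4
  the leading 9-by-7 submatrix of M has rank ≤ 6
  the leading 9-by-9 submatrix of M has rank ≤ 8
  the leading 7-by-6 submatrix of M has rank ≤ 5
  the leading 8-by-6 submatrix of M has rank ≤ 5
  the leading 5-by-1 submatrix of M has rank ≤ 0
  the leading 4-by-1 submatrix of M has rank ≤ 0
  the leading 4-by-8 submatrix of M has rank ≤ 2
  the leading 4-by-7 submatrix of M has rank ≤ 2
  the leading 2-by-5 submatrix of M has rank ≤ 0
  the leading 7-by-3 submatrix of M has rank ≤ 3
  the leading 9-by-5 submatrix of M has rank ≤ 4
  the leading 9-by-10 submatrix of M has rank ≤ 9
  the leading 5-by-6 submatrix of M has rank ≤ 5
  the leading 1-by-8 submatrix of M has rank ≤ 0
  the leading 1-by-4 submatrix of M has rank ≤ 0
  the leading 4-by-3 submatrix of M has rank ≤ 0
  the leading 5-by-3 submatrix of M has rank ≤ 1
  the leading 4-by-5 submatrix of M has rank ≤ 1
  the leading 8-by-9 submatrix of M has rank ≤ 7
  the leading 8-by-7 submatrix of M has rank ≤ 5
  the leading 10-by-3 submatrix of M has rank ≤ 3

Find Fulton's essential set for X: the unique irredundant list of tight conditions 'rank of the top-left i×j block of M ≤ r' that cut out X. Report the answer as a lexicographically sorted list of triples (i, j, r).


Computing R[i][j] = min implied NW-rank bound (n=10, 23 conditions):

  R[1]: 0 0 0 0 0 0 0 0 1 1
  R[2]: 0 0 0 0 0 1 1 1 2 2
  R[3]: 0 0 0 1 1 2 2 2 3 3
  R[4]: 0 0 0 1 1 2 2 2 3 4
  R[5]: 0 1 1 2 2 3 3 3 4 5
  R[6]: 1 2 2 3 3 4 4 4 5 6
  R[7]: 1 2 3 4 4 5 5 5 6 7
  R[8]: 1 2 3 4 4 5 5 6 7 8
  R[9]: 1 2 3 4 4 5 6 7 8 9
  R[10]: 1 2 3 4 5 6 7 8 9 10

the unique w with this rank table is (9, 6, 4, 10, 2, 1, 3, 8, 7, 5).

Fulton essential set (8 of the 26 Rothe cells):

[(1, 8, 0), (2, 5, 0), (4, 3, 0), (4, 5, 1), (4, 8, 2), (5, 1, 0), (8, 7, 5), (9, 5, 4)]


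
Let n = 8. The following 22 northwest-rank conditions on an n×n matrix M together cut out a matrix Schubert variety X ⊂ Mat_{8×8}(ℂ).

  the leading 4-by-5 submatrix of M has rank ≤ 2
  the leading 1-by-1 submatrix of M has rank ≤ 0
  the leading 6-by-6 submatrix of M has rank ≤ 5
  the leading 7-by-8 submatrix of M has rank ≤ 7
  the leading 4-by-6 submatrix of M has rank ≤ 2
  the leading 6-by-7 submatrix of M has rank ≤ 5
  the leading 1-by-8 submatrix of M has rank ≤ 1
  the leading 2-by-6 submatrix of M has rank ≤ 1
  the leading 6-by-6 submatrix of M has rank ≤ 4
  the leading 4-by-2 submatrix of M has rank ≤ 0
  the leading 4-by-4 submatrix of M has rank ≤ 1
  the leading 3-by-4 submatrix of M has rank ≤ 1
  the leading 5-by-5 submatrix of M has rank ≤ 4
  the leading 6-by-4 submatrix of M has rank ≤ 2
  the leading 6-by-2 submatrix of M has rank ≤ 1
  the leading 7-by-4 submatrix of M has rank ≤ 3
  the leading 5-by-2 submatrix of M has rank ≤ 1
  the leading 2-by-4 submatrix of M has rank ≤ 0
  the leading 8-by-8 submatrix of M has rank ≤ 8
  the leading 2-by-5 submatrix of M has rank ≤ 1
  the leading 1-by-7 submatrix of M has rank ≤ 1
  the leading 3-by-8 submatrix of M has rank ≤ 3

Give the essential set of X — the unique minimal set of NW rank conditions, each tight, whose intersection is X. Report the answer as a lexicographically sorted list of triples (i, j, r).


Recovering R(i,j) via the rank-extension bound from the 22 conditions:

  i=1: 0, 0, 0, 0, 1, 1, 1, 1
  i=2: 0, 0, 0, 0, 1, 1, 2, 2
  i=3: 0, 0, 1, 1, 2, 2, 3, 3
  i=4: 0, 0, 1, 1, 2, 2, 3, 4
  i=5: 1, 1, 2, 2, 3, 3, 4, 5
  i=6: 1, 1, 2, 2, 3, 4, 5, 6
  i=7: 1, 2, 3, 3, 4, 5, 6, 7
  i=8: 1, 2, 3, 4, 5, 6, 7, 8

giving w = (5, 7, 3, 8, 1, 6, 2, 4) via Δ²R.

Rothe diagram D(w) (17 cells), 7 SE-corners (essential conditions):

[(2, 4, 0), (2, 6, 1), (4, 2, 0), (4, 4, 1), (4, 6, 2), (6, 2, 1), (6, 4, 2)]


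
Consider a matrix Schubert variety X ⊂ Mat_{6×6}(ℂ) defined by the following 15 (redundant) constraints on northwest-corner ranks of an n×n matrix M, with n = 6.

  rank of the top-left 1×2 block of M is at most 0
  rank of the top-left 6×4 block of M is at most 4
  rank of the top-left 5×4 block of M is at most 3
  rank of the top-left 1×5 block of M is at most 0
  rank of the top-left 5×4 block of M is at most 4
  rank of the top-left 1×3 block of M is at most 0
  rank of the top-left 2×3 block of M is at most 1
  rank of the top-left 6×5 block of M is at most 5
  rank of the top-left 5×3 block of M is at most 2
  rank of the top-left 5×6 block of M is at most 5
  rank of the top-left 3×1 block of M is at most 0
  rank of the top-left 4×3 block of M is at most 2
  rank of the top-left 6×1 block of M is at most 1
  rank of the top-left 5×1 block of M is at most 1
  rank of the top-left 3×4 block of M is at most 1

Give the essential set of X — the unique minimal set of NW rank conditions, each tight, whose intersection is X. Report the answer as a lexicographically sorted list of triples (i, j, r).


Rank table r_w(6×6) implied by the 15 constraints:

  i=1: 0 0 0 0 0 1
  i=2: 0 1 1 1 1 2
  i=3: 0 1 1 1 2 3
  i=4: 1 2 2 2 3 4
  i=5: 1 2 2 3 4 5
  i=6: 1 2 3 4 5 6

second differences of R give the permutation w = (6, 2, 5, 1, 4, 3).

Rothe diagram D(w) (10 cells), 4 SE-corners (essential conditions):

[(1, 5, 0), (3, 1, 0), (3, 4, 1), (5, 3, 2)]
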